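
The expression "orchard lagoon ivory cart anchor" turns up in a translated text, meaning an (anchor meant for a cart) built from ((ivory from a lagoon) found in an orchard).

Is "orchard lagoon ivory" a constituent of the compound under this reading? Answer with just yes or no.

The paraphrase groups the words so that "orchard lagoon ivory" is one unit: it corresponds to a single parenthesized sub-phrase.
The full structure is [[orchard [lagoon ivory]] [cart anchor]], in which [orchard lagoon ivory] is a constituent.

yes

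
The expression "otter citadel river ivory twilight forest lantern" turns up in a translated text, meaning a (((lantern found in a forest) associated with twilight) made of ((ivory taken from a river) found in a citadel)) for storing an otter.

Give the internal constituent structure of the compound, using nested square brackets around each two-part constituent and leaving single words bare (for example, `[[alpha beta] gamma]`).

Whole compound: head "lantern" (specifically "citadel river ivory twilight forest lantern"), modifier "otter".
"citadel river ivory twilight forest lantern" → head "lantern" (specifically "twilight forest lantern"), modifier "citadel river ivory".
"citadel river ivory" → head "ivory" (specifically "river ivory"), modifier "citadel".
"river ivory" → head "ivory", modifier "river".
"twilight forest lantern" → head "lantern" (specifically "forest lantern"), modifier "twilight".
"forest lantern" → head "lantern", modifier "forest".
Putting it together: [otter [[citadel [river ivory]] [twilight [forest lantern]]]].

[otter [[citadel [river ivory]] [twilight [forest lantern]]]]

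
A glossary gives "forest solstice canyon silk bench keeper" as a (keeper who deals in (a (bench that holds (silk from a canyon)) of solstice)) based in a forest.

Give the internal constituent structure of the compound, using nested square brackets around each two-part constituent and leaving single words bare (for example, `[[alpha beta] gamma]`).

[forest [[solstice [[canyon silk] bench]] keeper]]

Overall it is a kind of keeper (specifically "solstice canyon silk bench keeper"); the modifier is "forest".
"solstice canyon silk bench keeper" → head "keeper", modifier "solstice canyon silk bench".
"solstice canyon silk bench" → head "bench" (specifically "canyon silk bench"), modifier "solstice".
"canyon silk bench" → head "bench", modifier "canyon silk".
"canyon silk" → head "silk", modifier "canyon".
Assembled: [forest [[solstice [[canyon silk] bench]] keeper]].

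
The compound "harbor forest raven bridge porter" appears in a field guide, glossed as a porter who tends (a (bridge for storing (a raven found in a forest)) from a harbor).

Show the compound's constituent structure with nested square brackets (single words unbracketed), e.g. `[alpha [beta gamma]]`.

[[harbor [[forest raven] bridge]] porter]

Overall it is a kind of porter; the modifier is "harbor forest raven bridge".
Inside "harbor forest raven bridge": head "bridge" (specifically "forest raven bridge"), modifier "harbor".
Inside "forest raven bridge": head "bridge", modifier "forest raven".
Inside "forest raven": head "raven", modifier "forest".
Putting it together: [[harbor [[forest raven] bridge]] porter].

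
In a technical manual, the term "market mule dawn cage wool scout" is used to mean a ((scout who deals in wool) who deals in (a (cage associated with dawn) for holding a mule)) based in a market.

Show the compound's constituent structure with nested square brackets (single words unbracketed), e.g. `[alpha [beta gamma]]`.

[market [[mule [dawn cage]] [wool scout]]]

Overall it is a kind of scout (specifically "mule dawn cage wool scout"); the modifier is "market".
Within "mule dawn cage wool scout", the head is "scout" (specifically "wool scout") and the modifier is "mule dawn cage".
Within "mule dawn cage", the head is "cage" (specifically "dawn cage") and the modifier is "mule".
Within "dawn cage", the head is "cage" and the modifier is "dawn".
Within "wool scout", the head is "scout" and the modifier is "wool".
Putting it together: [market [[mule [dawn cage]] [wool scout]]].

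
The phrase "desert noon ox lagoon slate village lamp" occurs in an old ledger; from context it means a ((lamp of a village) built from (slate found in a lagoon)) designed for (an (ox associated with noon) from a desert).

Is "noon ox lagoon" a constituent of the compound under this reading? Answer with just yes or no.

The top-level split is [desert noon ox] [lagoon slate village lamp]; the full structure is [[desert [noon ox]] [[lagoon slate] [village lamp]]].
"noon ox lagoon" straddles a constituent boundary, so it is not a single unit.

no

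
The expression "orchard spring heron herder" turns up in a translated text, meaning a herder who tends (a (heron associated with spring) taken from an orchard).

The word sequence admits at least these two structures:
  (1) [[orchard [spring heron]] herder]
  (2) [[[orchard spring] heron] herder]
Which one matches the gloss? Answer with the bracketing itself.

The paraphrase's head is the "herder" part ("herder"); its modifier is "orchard spring heron".
That top-level split, carried through the inner groups, gives [[orchard [spring heron]] herder].

[[orchard [spring heron]] herder]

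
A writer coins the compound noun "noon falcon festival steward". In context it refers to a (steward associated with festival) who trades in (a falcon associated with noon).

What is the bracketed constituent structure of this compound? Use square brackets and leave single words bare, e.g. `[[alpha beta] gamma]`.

[[noon falcon] [festival steward]]

Whole compound: head "steward" (specifically "festival steward"), modifier "noon falcon".
Within "noon falcon", the head is "falcon" and the modifier is "noon".
Within "festival steward", the head is "steward" and the modifier is "festival".
So the structure is [[noon falcon] [festival steward]].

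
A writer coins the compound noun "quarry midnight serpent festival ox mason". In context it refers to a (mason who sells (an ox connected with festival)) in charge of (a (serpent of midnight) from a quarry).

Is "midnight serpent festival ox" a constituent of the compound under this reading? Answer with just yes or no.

The top-level split is [quarry midnight serpent] [festival ox mason]; the full structure is [[quarry [midnight serpent]] [[festival ox] mason]].
"midnight serpent festival ox" straddles a constituent boundary, so it is not a single unit.

no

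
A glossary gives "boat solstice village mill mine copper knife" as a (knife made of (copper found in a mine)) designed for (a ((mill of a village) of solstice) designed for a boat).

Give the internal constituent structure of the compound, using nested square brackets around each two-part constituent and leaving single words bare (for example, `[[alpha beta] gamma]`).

At the top level: head "knife" (specifically "mine copper knife"); modifier "boat solstice village mill".
Inside "boat solstice village mill": head "mill" (specifically "solstice village mill"), modifier "boat".
Inside "solstice village mill": head "mill" (specifically "village mill"), modifier "solstice".
Inside "village mill": head "mill", modifier "village".
Inside "mine copper knife": head "knife", modifier "mine copper".
Inside "mine copper": head "copper", modifier "mine".
Assembled: [[boat [solstice [village mill]]] [[mine copper] knife]].

[[boat [solstice [village mill]]] [[mine copper] knife]]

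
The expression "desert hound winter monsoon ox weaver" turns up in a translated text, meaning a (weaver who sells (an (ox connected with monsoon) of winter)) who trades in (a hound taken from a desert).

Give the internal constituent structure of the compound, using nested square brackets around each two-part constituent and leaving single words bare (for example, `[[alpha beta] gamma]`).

[[desert hound] [[winter [monsoon ox]] weaver]]

Overall it is a kind of weaver (specifically "winter monsoon ox weaver"); the modifier is "desert hound".
Inside "desert hound": head "hound", modifier "desert".
Inside "winter monsoon ox weaver": head "weaver", modifier "winter monsoon ox".
Inside "winter monsoon ox": head "ox" (specifically "monsoon ox"), modifier "winter".
Inside "monsoon ox": head "ox", modifier "monsoon".
So the structure is [[desert hound] [[winter [monsoon ox]] weaver]].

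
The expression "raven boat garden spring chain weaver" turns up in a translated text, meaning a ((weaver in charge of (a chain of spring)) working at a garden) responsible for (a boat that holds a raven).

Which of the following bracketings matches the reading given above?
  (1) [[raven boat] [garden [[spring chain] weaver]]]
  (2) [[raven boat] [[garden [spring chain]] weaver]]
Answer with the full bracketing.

The paraphrase's head is the "weaver" part ("garden spring chain weaver"); its modifier is "raven boat".
That top-level split, carried through the inner groups, gives [[raven boat] [garden [[spring chain] weaver]]].

[[raven boat] [garden [[spring chain] weaver]]]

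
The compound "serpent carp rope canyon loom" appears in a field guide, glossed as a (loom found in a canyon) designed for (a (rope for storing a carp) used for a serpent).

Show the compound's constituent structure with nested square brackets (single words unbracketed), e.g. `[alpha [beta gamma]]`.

Overall it is a kind of loom (specifically "canyon loom"); the modifier is "serpent carp rope".
Inside "serpent carp rope": head "rope" (specifically "carp rope"), modifier "serpent".
Inside "carp rope": head "rope", modifier "carp".
Inside "canyon loom": head "loom", modifier "canyon".
So the structure is [[serpent [carp rope]] [canyon loom]].

[[serpent [carp rope]] [canyon loom]]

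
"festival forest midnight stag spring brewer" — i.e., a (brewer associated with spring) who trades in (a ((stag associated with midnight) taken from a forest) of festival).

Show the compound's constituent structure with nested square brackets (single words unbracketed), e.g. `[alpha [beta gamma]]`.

The outermost head in the paraphrase is "brewer" (specifically "spring brewer"), modified by "festival forest midnight stag".
"festival forest midnight stag" → head "stag" (specifically "forest midnight stag"), modifier "festival".
"forest midnight stag" → head "stag" (specifically "midnight stag"), modifier "forest".
"midnight stag" → head "stag", modifier "midnight".
"spring brewer" → head "brewer", modifier "spring".
Putting it together: [[festival [forest [midnight stag]]] [spring brewer]].

[[festival [forest [midnight stag]]] [spring brewer]]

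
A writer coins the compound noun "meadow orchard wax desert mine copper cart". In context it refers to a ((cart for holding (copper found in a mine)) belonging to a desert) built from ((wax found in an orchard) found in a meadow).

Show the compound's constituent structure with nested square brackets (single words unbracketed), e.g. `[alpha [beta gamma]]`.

The outermost head in the paraphrase is "cart" (specifically "desert mine copper cart"), modified by "meadow orchard wax".
Within "meadow orchard wax", the head is "wax" (specifically "orchard wax") and the modifier is "meadow".
Within "orchard wax", the head is "wax" and the modifier is "orchard".
Within "desert mine copper cart", the head is "cart" (specifically "mine copper cart") and the modifier is "desert".
Within "mine copper cart", the head is "cart" and the modifier is "mine copper".
Within "mine copper", the head is "copper" and the modifier is "mine".
So the structure is [[meadow [orchard wax]] [desert [[mine copper] cart]]].

[[meadow [orchard wax]] [desert [[mine copper] cart]]]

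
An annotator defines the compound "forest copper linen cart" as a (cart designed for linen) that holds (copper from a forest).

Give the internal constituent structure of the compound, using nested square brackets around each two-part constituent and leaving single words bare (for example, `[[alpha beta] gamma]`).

[[forest copper] [linen cart]]

The outermost head in the paraphrase is "cart" (specifically "linen cart"), modified by "forest copper".
Within "forest copper", the head is "copper" and the modifier is "forest".
Within "linen cart", the head is "cart" and the modifier is "linen".
So the structure is [[forest copper] [linen cart]].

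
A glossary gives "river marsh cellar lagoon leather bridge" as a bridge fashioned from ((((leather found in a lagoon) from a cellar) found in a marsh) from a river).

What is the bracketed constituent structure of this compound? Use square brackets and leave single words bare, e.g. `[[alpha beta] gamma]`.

[[river [marsh [cellar [lagoon leather]]]] bridge]

Overall it is a kind of bridge; the modifier is "river marsh cellar lagoon leather".
"river marsh cellar lagoon leather" → head "leather" (specifically "marsh cellar lagoon leather"), modifier "river".
"marsh cellar lagoon leather" → head "leather" (specifically "cellar lagoon leather"), modifier "marsh".
"cellar lagoon leather" → head "leather" (specifically "lagoon leather"), modifier "cellar".
"lagoon leather" → head "leather", modifier "lagoon".
Putting it together: [[river [marsh [cellar [lagoon leather]]]] bridge].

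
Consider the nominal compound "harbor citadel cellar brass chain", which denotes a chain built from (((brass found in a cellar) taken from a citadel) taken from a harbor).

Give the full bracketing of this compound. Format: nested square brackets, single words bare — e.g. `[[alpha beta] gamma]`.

Overall it is a kind of chain; the modifier is "harbor citadel cellar brass".
Inside "harbor citadel cellar brass": head "brass" (specifically "citadel cellar brass"), modifier "harbor".
Inside "citadel cellar brass": head "brass" (specifically "cellar brass"), modifier "citadel".
Inside "cellar brass": head "brass", modifier "cellar".
Putting it together: [[harbor [citadel [cellar brass]]] chain].

[[harbor [citadel [cellar brass]]] chain]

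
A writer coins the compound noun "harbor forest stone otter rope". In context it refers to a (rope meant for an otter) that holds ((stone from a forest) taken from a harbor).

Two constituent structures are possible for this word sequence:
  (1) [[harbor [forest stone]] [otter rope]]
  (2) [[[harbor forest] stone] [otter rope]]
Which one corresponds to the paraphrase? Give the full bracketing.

The paraphrase's head is the "rope" part ("otter rope"); its modifier is "harbor forest stone".
That top-level split, carried through the inner groups, gives [[harbor [forest stone]] [otter rope]].

[[harbor [forest stone]] [otter rope]]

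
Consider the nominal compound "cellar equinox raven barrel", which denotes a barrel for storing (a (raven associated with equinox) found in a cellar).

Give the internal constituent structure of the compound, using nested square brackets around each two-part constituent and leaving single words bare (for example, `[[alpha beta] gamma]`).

[[cellar [equinox raven]] barrel]

Overall it is a kind of barrel; the modifier is "cellar equinox raven".
"cellar equinox raven" → head "raven" (specifically "equinox raven"), modifier "cellar".
"equinox raven" → head "raven", modifier "equinox".
Putting it together: [[cellar [equinox raven]] barrel].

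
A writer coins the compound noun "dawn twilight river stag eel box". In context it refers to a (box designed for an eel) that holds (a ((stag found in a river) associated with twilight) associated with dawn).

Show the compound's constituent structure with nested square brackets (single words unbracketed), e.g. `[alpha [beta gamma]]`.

[[dawn [twilight [river stag]]] [eel box]]

Whole compound: head "box" (specifically "eel box"), modifier "dawn twilight river stag".
Inside "dawn twilight river stag": head "stag" (specifically "twilight river stag"), modifier "dawn".
Inside "twilight river stag": head "stag" (specifically "river stag"), modifier "twilight".
Inside "river stag": head "stag", modifier "river".
Inside "eel box": head "box", modifier "eel".
Putting it together: [[dawn [twilight [river stag]]] [eel box]].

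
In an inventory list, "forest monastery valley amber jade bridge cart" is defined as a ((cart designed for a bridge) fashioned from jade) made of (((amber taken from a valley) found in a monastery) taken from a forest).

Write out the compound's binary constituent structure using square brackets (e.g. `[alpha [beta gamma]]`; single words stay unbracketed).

The outermost head in the paraphrase is "cart" (specifically "jade bridge cart"), modified by "forest monastery valley amber".
Within "forest monastery valley amber", the head is "amber" (specifically "monastery valley amber") and the modifier is "forest".
Within "monastery valley amber", the head is "amber" (specifically "valley amber") and the modifier is "monastery".
Within "valley amber", the head is "amber" and the modifier is "valley".
Within "jade bridge cart", the head is "cart" (specifically "bridge cart") and the modifier is "jade".
Within "bridge cart", the head is "cart" and the modifier is "bridge".
Assembled: [[forest [monastery [valley amber]]] [jade [bridge cart]]].

[[forest [monastery [valley amber]]] [jade [bridge cart]]]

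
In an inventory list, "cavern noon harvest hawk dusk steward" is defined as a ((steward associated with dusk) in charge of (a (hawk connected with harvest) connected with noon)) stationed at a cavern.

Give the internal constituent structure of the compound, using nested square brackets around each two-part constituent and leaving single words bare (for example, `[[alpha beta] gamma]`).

[cavern [[noon [harvest hawk]] [dusk steward]]]

At the top level: head "steward" (specifically "noon harvest hawk dusk steward"); modifier "cavern".
Within "noon harvest hawk dusk steward", the head is "steward" (specifically "dusk steward") and the modifier is "noon harvest hawk".
Within "noon harvest hawk", the head is "hawk" (specifically "harvest hawk") and the modifier is "noon".
Within "harvest hawk", the head is "hawk" and the modifier is "harvest".
Within "dusk steward", the head is "steward" and the modifier is "dusk".
Putting it together: [cavern [[noon [harvest hawk]] [dusk steward]]].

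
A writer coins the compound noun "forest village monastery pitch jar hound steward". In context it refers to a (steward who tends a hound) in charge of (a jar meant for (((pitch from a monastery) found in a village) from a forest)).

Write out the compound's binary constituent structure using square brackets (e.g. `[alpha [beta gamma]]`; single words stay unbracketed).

[[[forest [village [monastery pitch]]] jar] [hound steward]]

At the top level: head "steward" (specifically "hound steward"); modifier "forest village monastery pitch jar".
Inside "forest village monastery pitch jar": head "jar", modifier "forest village monastery pitch".
Inside "forest village monastery pitch": head "pitch" (specifically "village monastery pitch"), modifier "forest".
Inside "village monastery pitch": head "pitch" (specifically "monastery pitch"), modifier "village".
Inside "monastery pitch": head "pitch", modifier "monastery".
Inside "hound steward": head "steward", modifier "hound".
Putting it together: [[[forest [village [monastery pitch]]] jar] [hound steward]].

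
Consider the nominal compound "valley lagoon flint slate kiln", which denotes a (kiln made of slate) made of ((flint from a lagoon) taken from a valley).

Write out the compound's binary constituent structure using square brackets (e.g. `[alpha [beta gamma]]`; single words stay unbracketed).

[[valley [lagoon flint]] [slate kiln]]

The outermost head in the paraphrase is "kiln" (specifically "slate kiln"), modified by "valley lagoon flint".
"valley lagoon flint" → head "flint" (specifically "lagoon flint"), modifier "valley".
"lagoon flint" → head "flint", modifier "lagoon".
"slate kiln" → head "kiln", modifier "slate".
Putting it together: [[valley [lagoon flint]] [slate kiln]].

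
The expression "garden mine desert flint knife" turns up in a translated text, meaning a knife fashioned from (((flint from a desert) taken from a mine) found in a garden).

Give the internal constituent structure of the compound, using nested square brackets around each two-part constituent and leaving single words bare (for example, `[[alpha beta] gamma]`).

The outermost head in the paraphrase is "knife", modified by "garden mine desert flint".
Inside "garden mine desert flint": head "flint" (specifically "mine desert flint"), modifier "garden".
Inside "mine desert flint": head "flint" (specifically "desert flint"), modifier "mine".
Inside "desert flint": head "flint", modifier "desert".
So the structure is [[garden [mine [desert flint]]] knife].

[[garden [mine [desert flint]]] knife]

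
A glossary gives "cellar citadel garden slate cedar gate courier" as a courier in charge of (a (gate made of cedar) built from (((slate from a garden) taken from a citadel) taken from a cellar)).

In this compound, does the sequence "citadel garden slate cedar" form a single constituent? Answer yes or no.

no

The top-level split is [cellar citadel garden slate cedar gate] [courier]; the full structure is [[[cellar [citadel [garden slate]]] [cedar gate]] courier].
"citadel garden slate cedar" straddles a constituent boundary, so it is not a single unit.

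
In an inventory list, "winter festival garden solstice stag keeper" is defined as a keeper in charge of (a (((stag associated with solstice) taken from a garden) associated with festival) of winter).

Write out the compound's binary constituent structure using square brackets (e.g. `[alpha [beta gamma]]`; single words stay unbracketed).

[[winter [festival [garden [solstice stag]]]] keeper]

Overall it is a kind of keeper; the modifier is "winter festival garden solstice stag".
"winter festival garden solstice stag" → head "stag" (specifically "festival garden solstice stag"), modifier "winter".
"festival garden solstice stag" → head "stag" (specifically "garden solstice stag"), modifier "festival".
"garden solstice stag" → head "stag" (specifically "solstice stag"), modifier "garden".
"solstice stag" → head "stag", modifier "solstice".
So the structure is [[winter [festival [garden [solstice stag]]]] keeper].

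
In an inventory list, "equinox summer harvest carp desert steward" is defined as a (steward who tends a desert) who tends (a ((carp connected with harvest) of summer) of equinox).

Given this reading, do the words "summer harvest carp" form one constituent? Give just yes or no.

yes

The paraphrase groups the words so that "summer harvest carp" is one unit: it corresponds to a single parenthesized sub-phrase.
The full structure is [[equinox [summer [harvest carp]]] [desert steward]], in which [summer harvest carp] is a constituent.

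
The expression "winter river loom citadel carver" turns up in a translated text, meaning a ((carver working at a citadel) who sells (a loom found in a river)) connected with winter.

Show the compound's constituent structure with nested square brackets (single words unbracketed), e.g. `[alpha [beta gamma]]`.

[winter [[river loom] [citadel carver]]]

At the top level: head "carver" (specifically "river loom citadel carver"); modifier "winter".
Inside "river loom citadel carver": head "carver" (specifically "citadel carver"), modifier "river loom".
Inside "river loom": head "loom", modifier "river".
Inside "citadel carver": head "carver", modifier "citadel".
Assembled: [winter [[river loom] [citadel carver]]].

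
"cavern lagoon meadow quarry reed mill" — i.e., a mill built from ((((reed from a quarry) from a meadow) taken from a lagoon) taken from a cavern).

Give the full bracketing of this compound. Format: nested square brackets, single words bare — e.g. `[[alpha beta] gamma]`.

[[cavern [lagoon [meadow [quarry reed]]]] mill]

Whole compound: head "mill", modifier "cavern lagoon meadow quarry reed".
"cavern lagoon meadow quarry reed" → head "reed" (specifically "lagoon meadow quarry reed"), modifier "cavern".
"lagoon meadow quarry reed" → head "reed" (specifically "meadow quarry reed"), modifier "lagoon".
"meadow quarry reed" → head "reed" (specifically "quarry reed"), modifier "meadow".
"quarry reed" → head "reed", modifier "quarry".
So the structure is [[cavern [lagoon [meadow [quarry reed]]]] mill].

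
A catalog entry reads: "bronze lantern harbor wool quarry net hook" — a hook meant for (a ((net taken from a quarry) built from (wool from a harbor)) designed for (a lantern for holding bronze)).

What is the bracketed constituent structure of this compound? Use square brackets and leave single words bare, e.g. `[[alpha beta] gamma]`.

Whole compound: head "hook", modifier "bronze lantern harbor wool quarry net".
Within "bronze lantern harbor wool quarry net", the head is "net" (specifically "harbor wool quarry net") and the modifier is "bronze lantern".
Within "bronze lantern", the head is "lantern" and the modifier is "bronze".
Within "harbor wool quarry net", the head is "net" (specifically "quarry net") and the modifier is "harbor wool".
Within "harbor wool", the head is "wool" and the modifier is "harbor".
Within "quarry net", the head is "net" and the modifier is "quarry".
Assembled: [[[bronze lantern] [[harbor wool] [quarry net]]] hook].

[[[bronze lantern] [[harbor wool] [quarry net]]] hook]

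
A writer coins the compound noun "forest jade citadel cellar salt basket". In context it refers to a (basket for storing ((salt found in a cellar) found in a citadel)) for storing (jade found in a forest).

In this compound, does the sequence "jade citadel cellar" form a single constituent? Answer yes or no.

no

The top-level split is [forest jade] [citadel cellar salt basket]; the full structure is [[forest jade] [[citadel [cellar salt]] basket]].
"jade citadel cellar" straddles a constituent boundary, so it is not a single unit.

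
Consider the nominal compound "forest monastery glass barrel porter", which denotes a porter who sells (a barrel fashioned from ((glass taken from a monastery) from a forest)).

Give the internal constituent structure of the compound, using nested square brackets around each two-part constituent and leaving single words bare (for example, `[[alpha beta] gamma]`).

[[[forest [monastery glass]] barrel] porter]

Overall it is a kind of porter; the modifier is "forest monastery glass barrel".
"forest monastery glass barrel" → head "barrel", modifier "forest monastery glass".
"forest monastery glass" → head "glass" (specifically "monastery glass"), modifier "forest".
"monastery glass" → head "glass", modifier "monastery".
Assembled: [[[forest [monastery glass]] barrel] porter].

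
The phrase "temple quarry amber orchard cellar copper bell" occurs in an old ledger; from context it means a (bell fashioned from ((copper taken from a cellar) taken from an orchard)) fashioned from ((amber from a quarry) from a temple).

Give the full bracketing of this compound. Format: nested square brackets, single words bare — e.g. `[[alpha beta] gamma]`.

[[temple [quarry amber]] [[orchard [cellar copper]] bell]]

Overall it is a kind of bell (specifically "orchard cellar copper bell"); the modifier is "temple quarry amber".
Within "temple quarry amber", the head is "amber" (specifically "quarry amber") and the modifier is "temple".
Within "quarry amber", the head is "amber" and the modifier is "quarry".
Within "orchard cellar copper bell", the head is "bell" and the modifier is "orchard cellar copper".
Within "orchard cellar copper", the head is "copper" (specifically "cellar copper") and the modifier is "orchard".
Within "cellar copper", the head is "copper" and the modifier is "cellar".
Assembled: [[temple [quarry amber]] [[orchard [cellar copper]] bell]].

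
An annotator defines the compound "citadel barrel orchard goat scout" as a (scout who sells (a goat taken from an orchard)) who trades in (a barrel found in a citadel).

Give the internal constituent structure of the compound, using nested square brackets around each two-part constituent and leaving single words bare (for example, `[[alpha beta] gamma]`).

Whole compound: head "scout" (specifically "orchard goat scout"), modifier "citadel barrel".
"citadel barrel" → head "barrel", modifier "citadel".
"orchard goat scout" → head "scout", modifier "orchard goat".
"orchard goat" → head "goat", modifier "orchard".
Putting it together: [[citadel barrel] [[orchard goat] scout]].

[[citadel barrel] [[orchard goat] scout]]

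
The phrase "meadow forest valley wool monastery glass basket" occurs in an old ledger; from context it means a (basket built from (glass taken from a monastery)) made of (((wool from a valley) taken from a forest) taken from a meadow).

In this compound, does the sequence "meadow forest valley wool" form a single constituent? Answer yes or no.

yes

The paraphrase groups the words so that "meadow forest valley wool" is one unit: it corresponds to a single parenthesized sub-phrase.
The full structure is [[meadow [forest [valley wool]]] [[monastery glass] basket]], in which [meadow forest valley wool] is a constituent.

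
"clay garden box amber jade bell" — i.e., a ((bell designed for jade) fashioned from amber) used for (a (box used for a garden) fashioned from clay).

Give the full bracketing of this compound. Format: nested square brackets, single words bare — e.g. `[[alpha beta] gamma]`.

Overall it is a kind of bell (specifically "amber jade bell"); the modifier is "clay garden box".
Within "clay garden box", the head is "box" (specifically "garden box") and the modifier is "clay".
Within "garden box", the head is "box" and the modifier is "garden".
Within "amber jade bell", the head is "bell" (specifically "jade bell") and the modifier is "amber".
Within "jade bell", the head is "bell" and the modifier is "jade".
Assembled: [[clay [garden box]] [amber [jade bell]]].

[[clay [garden box]] [amber [jade bell]]]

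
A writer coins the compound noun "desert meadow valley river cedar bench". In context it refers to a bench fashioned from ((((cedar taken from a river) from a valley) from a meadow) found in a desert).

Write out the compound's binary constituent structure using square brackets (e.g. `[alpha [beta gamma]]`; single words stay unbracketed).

At the top level: head "bench"; modifier "desert meadow valley river cedar".
Within "desert meadow valley river cedar", the head is "cedar" (specifically "meadow valley river cedar") and the modifier is "desert".
Within "meadow valley river cedar", the head is "cedar" (specifically "valley river cedar") and the modifier is "meadow".
Within "valley river cedar", the head is "cedar" (specifically "river cedar") and the modifier is "valley".
Within "river cedar", the head is "cedar" and the modifier is "river".
Assembled: [[desert [meadow [valley [river cedar]]]] bench].

[[desert [meadow [valley [river cedar]]]] bench]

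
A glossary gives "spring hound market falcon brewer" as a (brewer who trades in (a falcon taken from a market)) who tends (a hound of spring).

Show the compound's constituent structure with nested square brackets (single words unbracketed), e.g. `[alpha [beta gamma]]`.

At the top level: head "brewer" (specifically "market falcon brewer"); modifier "spring hound".
Within "spring hound", the head is "hound" and the modifier is "spring".
Within "market falcon brewer", the head is "brewer" and the modifier is "market falcon".
Within "market falcon", the head is "falcon" and the modifier is "market".
Putting it together: [[spring hound] [[market falcon] brewer]].

[[spring hound] [[market falcon] brewer]]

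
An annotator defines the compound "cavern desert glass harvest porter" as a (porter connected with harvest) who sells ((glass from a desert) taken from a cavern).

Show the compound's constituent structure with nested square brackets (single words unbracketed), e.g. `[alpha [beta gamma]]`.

[[cavern [desert glass]] [harvest porter]]

Whole compound: head "porter" (specifically "harvest porter"), modifier "cavern desert glass".
"cavern desert glass" → head "glass" (specifically "desert glass"), modifier "cavern".
"desert glass" → head "glass", modifier "desert".
"harvest porter" → head "porter", modifier "harvest".
Assembled: [[cavern [desert glass]] [harvest porter]].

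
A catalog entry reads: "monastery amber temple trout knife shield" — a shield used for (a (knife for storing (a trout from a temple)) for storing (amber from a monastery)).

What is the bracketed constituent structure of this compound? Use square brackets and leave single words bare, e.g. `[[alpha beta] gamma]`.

The outermost head in the paraphrase is "shield", modified by "monastery amber temple trout knife".
Within "monastery amber temple trout knife", the head is "knife" (specifically "temple trout knife") and the modifier is "monastery amber".
Within "monastery amber", the head is "amber" and the modifier is "monastery".
Within "temple trout knife", the head is "knife" and the modifier is "temple trout".
Within "temple trout", the head is "trout" and the modifier is "temple".
Assembled: [[[monastery amber] [[temple trout] knife]] shield].

[[[monastery amber] [[temple trout] knife]] shield]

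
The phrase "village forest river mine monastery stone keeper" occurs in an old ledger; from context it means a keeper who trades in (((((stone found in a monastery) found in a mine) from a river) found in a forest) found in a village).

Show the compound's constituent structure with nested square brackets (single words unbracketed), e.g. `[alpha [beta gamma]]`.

[[village [forest [river [mine [monastery stone]]]]] keeper]

Whole compound: head "keeper", modifier "village forest river mine monastery stone".
Inside "village forest river mine monastery stone": head "stone" (specifically "forest river mine monastery stone"), modifier "village".
Inside "forest river mine monastery stone": head "stone" (specifically "river mine monastery stone"), modifier "forest".
Inside "river mine monastery stone": head "stone" (specifically "mine monastery stone"), modifier "river".
Inside "mine monastery stone": head "stone" (specifically "monastery stone"), modifier "mine".
Inside "monastery stone": head "stone", modifier "monastery".
So the structure is [[village [forest [river [mine [monastery stone]]]]] keeper].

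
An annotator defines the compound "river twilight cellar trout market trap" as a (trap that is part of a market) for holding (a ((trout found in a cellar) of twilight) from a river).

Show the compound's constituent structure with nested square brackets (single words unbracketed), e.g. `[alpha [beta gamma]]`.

[[river [twilight [cellar trout]]] [market trap]]

The outermost head in the paraphrase is "trap" (specifically "market trap"), modified by "river twilight cellar trout".
Inside "river twilight cellar trout": head "trout" (specifically "twilight cellar trout"), modifier "river".
Inside "twilight cellar trout": head "trout" (specifically "cellar trout"), modifier "twilight".
Inside "cellar trout": head "trout", modifier "cellar".
Inside "market trap": head "trap", modifier "market".
Assembled: [[river [twilight [cellar trout]]] [market trap]].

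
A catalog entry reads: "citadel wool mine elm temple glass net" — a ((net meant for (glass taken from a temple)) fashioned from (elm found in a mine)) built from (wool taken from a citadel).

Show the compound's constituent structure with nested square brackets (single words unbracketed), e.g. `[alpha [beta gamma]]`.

[[citadel wool] [[mine elm] [[temple glass] net]]]

Overall it is a kind of net (specifically "mine elm temple glass net"); the modifier is "citadel wool".
"citadel wool" → head "wool", modifier "citadel".
"mine elm temple glass net" → head "net" (specifically "temple glass net"), modifier "mine elm".
"mine elm" → head "elm", modifier "mine".
"temple glass net" → head "net", modifier "temple glass".
"temple glass" → head "glass", modifier "temple".
Assembled: [[citadel wool] [[mine elm] [[temple glass] net]]].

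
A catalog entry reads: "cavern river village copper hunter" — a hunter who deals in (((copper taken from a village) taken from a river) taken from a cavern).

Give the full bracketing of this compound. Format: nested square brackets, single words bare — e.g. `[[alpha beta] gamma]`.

[[cavern [river [village copper]]] hunter]

The outermost head in the paraphrase is "hunter", modified by "cavern river village copper".
"cavern river village copper" → head "copper" (specifically "river village copper"), modifier "cavern".
"river village copper" → head "copper" (specifically "village copper"), modifier "river".
"village copper" → head "copper", modifier "village".
Assembled: [[cavern [river [village copper]]] hunter].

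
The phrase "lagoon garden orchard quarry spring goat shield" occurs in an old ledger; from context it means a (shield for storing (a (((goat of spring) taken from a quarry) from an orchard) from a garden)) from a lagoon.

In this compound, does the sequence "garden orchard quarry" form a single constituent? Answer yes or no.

no

The top-level split is [lagoon] [garden orchard quarry spring goat shield]; the full structure is [lagoon [[garden [orchard [quarry [spring goat]]]] shield]].
"garden orchard quarry" straddles a constituent boundary, so it is not a single unit.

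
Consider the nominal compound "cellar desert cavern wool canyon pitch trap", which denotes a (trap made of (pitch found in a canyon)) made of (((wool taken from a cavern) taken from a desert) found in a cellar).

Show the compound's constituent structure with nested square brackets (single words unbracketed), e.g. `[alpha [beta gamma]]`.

[[cellar [desert [cavern wool]]] [[canyon pitch] trap]]

Overall it is a kind of trap (specifically "canyon pitch trap"); the modifier is "cellar desert cavern wool".
"cellar desert cavern wool" → head "wool" (specifically "desert cavern wool"), modifier "cellar".
"desert cavern wool" → head "wool" (specifically "cavern wool"), modifier "desert".
"cavern wool" → head "wool", modifier "cavern".
"canyon pitch trap" → head "trap", modifier "canyon pitch".
"canyon pitch" → head "pitch", modifier "canyon".
Putting it together: [[cellar [desert [cavern wool]]] [[canyon pitch] trap]].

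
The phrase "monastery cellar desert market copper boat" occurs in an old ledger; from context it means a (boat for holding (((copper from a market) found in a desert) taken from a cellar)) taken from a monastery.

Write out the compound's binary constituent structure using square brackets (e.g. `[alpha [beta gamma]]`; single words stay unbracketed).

[monastery [[cellar [desert [market copper]]] boat]]

At the top level: head "boat" (specifically "cellar desert market copper boat"); modifier "monastery".
"cellar desert market copper boat" → head "boat", modifier "cellar desert market copper".
"cellar desert market copper" → head "copper" (specifically "desert market copper"), modifier "cellar".
"desert market copper" → head "copper" (specifically "market copper"), modifier "desert".
"market copper" → head "copper", modifier "market".
Assembled: [monastery [[cellar [desert [market copper]]] boat]].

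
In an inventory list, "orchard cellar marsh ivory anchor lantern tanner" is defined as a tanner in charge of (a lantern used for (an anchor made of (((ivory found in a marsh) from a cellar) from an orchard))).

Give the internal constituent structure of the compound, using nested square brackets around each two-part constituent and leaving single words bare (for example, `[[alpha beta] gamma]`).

The outermost head in the paraphrase is "tanner", modified by "orchard cellar marsh ivory anchor lantern".
"orchard cellar marsh ivory anchor lantern" → head "lantern", modifier "orchard cellar marsh ivory anchor".
"orchard cellar marsh ivory anchor" → head "anchor", modifier "orchard cellar marsh ivory".
"orchard cellar marsh ivory" → head "ivory" (specifically "cellar marsh ivory"), modifier "orchard".
"cellar marsh ivory" → head "ivory" (specifically "marsh ivory"), modifier "cellar".
"marsh ivory" → head "ivory", modifier "marsh".
Putting it together: [[[[orchard [cellar [marsh ivory]]] anchor] lantern] tanner].

[[[[orchard [cellar [marsh ivory]]] anchor] lantern] tanner]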